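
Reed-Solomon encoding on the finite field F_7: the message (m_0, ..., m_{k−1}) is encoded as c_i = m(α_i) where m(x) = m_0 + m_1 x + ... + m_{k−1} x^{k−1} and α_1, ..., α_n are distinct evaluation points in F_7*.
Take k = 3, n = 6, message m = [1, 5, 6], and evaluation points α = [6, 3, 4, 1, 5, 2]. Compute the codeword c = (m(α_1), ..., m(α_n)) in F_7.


c = [2, 0, 5, 5, 1, 0]

Message polynomial: m(x) = 1 + 5·x + 6·x^2 (mod 7).
For each evaluation point α_i, compute m(α_i) mod 7:
  α_1 = 6: Horner steps 6 → 6 → 2, so m(6) = 2.
  α_2 = 3: Horner steps 6 → 2 → 0, so m(3) = 0.
  α_3 = 4: Horner steps 6 → 1 → 5, so m(4) = 5.
  α_4 = 1: Horner steps 6 → 4 → 5, so m(1) = 5.
  α_5 = 5: Horner steps 6 → 0 → 1, so m(5) = 1.
  α_6 = 2: Horner steps 6 → 3 → 0, so m(2) = 0.
Codeword c = [2, 0, 5, 5, 1, 0] ∈ F_7^6.


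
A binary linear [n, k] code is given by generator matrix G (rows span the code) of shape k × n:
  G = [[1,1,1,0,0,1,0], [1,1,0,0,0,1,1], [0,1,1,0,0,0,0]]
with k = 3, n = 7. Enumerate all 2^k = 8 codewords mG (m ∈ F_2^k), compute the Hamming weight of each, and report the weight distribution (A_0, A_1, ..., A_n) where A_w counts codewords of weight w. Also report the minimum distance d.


Weight distribution: A_0 = 1, A_2 = 4, A_4 = 3. Minimum distance d = 2.

Enumerate all 2^3 = 8 messages m ∈ F_2^3.
For each, compute codeword c = mG in F_2^7, then tally its weight.
  m = 000 → c = 0000000, weight = 0.
  m = 100 → c = 1110010, weight = 4.
  m = 010 → c = 1100011, weight = 4.
  m = 110 → c = 0010001, weight = 2.
  m = 001 → c = 0110000, weight = 2.
  m = 101 → c = 1000010, weight = 2.
  m = 011 → c = 1010011, weight = 4.
  m = 111 → c = 0100001, weight = 2.
Tally weights:
  weight 0: 1 codewords.
  weight 2: 4 codewords.
  weight 4: 3 codewords.
Minimum distance d = smallest w > 0 with A_w > 0 = 2.
Sanity: Σ A_w = 8 = 2^3 = 8 ✓.


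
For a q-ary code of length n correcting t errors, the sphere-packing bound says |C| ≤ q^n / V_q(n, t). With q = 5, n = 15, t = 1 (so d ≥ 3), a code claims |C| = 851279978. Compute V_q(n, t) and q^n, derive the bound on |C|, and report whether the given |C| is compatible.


V_q(n, t) = 61, q^n = 30517578125, Hamming bound = 500288165, |C| = 851279978 > bound (violated).

Step 1: Compute V_q(n, t) = Σ_{j=0}^1 C(n, j) (q−1)^j.
  j = 0: C(15,0)·(4)^0 = 1·1 = 1.
  j = 1: C(15,1)·(4)^1 = 15·4 = 60.
  V_q(n, t) = 1 + 60 = 61.
Step 2: q^n = 5^15 = 30517578125.
Step 3: Hamming bound ⌊q^n / V_q(n,t)⌋ = ⌊30517578125/61⌋ = 500288165.
Step 4: Compare |C| = 851279978 to 500288165: violated.
The claimed |C| lies above the Hamming bound, so no 5-ary code of length 15 with d ≥ 3 can have 851279978 codewords.


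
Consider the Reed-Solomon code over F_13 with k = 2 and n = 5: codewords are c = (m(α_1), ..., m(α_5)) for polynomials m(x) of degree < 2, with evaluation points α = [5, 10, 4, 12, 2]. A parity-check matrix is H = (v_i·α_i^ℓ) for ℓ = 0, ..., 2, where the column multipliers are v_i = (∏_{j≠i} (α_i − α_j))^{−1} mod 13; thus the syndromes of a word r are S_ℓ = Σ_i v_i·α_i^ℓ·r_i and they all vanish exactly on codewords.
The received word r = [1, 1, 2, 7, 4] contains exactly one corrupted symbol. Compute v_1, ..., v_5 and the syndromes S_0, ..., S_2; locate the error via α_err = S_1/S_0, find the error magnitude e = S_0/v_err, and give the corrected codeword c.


S = (5, 11, 6), error at position 2, error magnitude e = 5, c = [1, 9, 2, 7, 4].

Step 1: column multipliers v_i = (∏_{j≠i}(α_i − α_j))^{−1} mod 13.
  i = 1 (α = 5): (5−10)(5−4)(5−12)(5−2) = (−5)·1·(−7)·3 = 105 ≡ 1, so v_1 = 1^{−1} = 1 (mod 13).
  i = 2 (α = 10): (10−5)(10−4)(10−12)(10−2) = 5·6·(−2)·8 = −480 ≡ 1, so v_2 = 1^{−1} = 1 (mod 13).
  i = 3 (α = 4): (4−5)(4−10)(4−12)(4−2) = (−1)·(−6)·(−8)·2 = −96 ≡ 8, so v_3 = 8^{−1} = 5 (mod 13).
  i = 4 (α = 12): (12−5)(12−10)(12−4)(12−2) = 7·2·8·10 = 1120 ≡ 2, so v_4 = 2^{−1} = 7 (mod 13).
  i = 5 (α = 2): (2−5)(2−10)(2−4)(2−12) = (−3)·(−8)·(−2)·(−10) = 480 ≡ 12, so v_5 = 12^{−1} = 12 (mod 13).
  v = [1, 1, 5, 7, 12].
Step 2: syndromes of r = [1, 1, 2, 7, 4] (all sums mod 13).
  S_0 = Σ v_i r_i = 1·1 + 1·1 + 5·2 + 7·7 + 12·4 = 109 ≡ 5.
  S_1 = Σ v_i α_i r_i = 1·5·1 + 1·10·1 + 5·4·2 + 7·12·7 + 12·2·4 = 739 ≡ 11.
  α_i^2 mod 13 = [12, 9, 3, 1, 4].
  S_2 = Σ v_i α_i^2 r_i = 1·12·1 + 1·9·1 + 5·3·2 + 7·1·7 + 12·4·4 = 292 ≡ 6.
  S = (5, 11, 6) ≠ 0, so r is not a codeword (an error is present).
Step 3: locate the error. For a single error e at position i, S_ℓ = v_i·e·α_i^ℓ, so α_err = S_1/S_0.
  S_0^{−1} = 5^{−1} = 8 (mod 13), so α_err = 11·8 = 88 ≡ 10 = α_2. Error position i = 2.
  Consistency check: S_2/S_1 = 6·6 = 36 ≡ 10 = α_err ✓ (single-error assumption holds).
Step 4: error magnitude e = S_0/v_2 = S_0·∏_{j≠2}(α_2 − α_j) = 5·1 = 5 ≡ 5 (mod 13).
Step 5: correct position 2: c_2 = r_2 − e = 1 − 5 ≡ 9 (mod 13). Hence c = [1, 9, 2, 7, 4].
  Check: interpolating c through the α_i gives m(x) = 6 + 12·x (degree < 2) with m(α_i) = c_i for every i, so c is indeed a codeword.


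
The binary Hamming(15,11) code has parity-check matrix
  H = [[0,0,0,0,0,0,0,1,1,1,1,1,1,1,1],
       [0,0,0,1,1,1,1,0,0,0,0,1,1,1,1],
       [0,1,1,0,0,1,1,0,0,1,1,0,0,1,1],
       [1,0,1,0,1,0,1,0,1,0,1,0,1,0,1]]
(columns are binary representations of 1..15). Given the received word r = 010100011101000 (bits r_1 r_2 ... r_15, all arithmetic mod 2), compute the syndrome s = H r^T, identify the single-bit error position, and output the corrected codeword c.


s = (0, 0, 0, 1)^T, error position = 1, corrected codeword c = 110100011101000

Compute s = H r^T mod 2 one row at a time:
  s_1 = 1 + 1 + 1 + 0 + 1 + 0 + 0 + 0 = 4 ≡ 0 (mod 2).
  s_2 = 1 + 0 + 0 + 0 + 1 + 0 + 0 + 0 = 2 ≡ 0 (mod 2).
  s_3 = 1 + 0 + 0 + 0 + 1 + 0 + 0 + 0 = 2 ≡ 0 (mod 2).
  s_4 = 0 + 0 + 0 + 0 + 1 + 0 + 0 + 0 = 1 ≡ 1 (mod 2).
s = (0, 0, 0, 1)^T — this equals column 1 of H (binary 0001), so error is at position 1.
Correct: flip bit 1 of r = 010100011101000 to get c = 110100011101000.


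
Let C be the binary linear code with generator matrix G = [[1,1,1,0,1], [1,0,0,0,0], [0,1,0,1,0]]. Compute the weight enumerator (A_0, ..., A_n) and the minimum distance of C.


Weight distribution: A_0 = 1, A_1 = 1, A_2 = 1, A_3 = 3, A_4 = 2. Minimum distance d = 1.

Enumerate all 2^3 = 8 messages m ∈ F_2^3.
For each, compute codeword c = mG in F_2^5, then tally its weight.
  m = 000 → c = 00000, weight = 0.
  m = 100 → c = 11101, weight = 4.
  m = 010 → c = 10000, weight = 1.
  m = 110 → c = 01101, weight = 3.
  m = 001 → c = 01010, weight = 2.
  m = 101 → c = 10111, weight = 4.
  m = 011 → c = 11010, weight = 3.
  m = 111 → c = 00111, weight = 3.
Tally weights:
  weight 0: 1 codewords.
  weight 1: 1 codewords.
  weight 2: 1 codewords.
  weight 3: 3 codewords.
  weight 4: 2 codewords.
Minimum distance d = smallest w > 0 with A_w > 0 = 1.
Sanity: Σ A_w = 8 = 2^3 = 8 ✓.


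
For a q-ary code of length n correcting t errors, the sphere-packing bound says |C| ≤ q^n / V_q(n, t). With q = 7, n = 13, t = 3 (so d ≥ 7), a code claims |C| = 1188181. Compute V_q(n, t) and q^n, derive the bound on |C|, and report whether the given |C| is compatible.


V_q(n, t) = 64663, q^n = 96889010407, Hamming bound = 1498368, |C| = 1188181 ≤ bound (satisfied).

Step 1: Compute V_q(n, t) = Σ_{j=0}^3 C(n, j) (q−1)^j.
  j = 0: C(13,0)·(6)^0 = 1·1 = 1.
  j = 1: C(13,1)·(6)^1 = 13·6 = 78.
  j = 2: C(13,2)·(6)^2 = 78·36 = 2808.
  j = 3: C(13,3)·(6)^3 = 286·216 = 61776.
  V_q(n, t) = 1 + 78 + 2808 + 61776 = 64663.
Step 2: q^n = 7^13 = 96889010407.
Step 3: Hamming bound ⌊q^n / V_q(n,t)⌋ = ⌊96889010407/64663⌋ = 1498368.
Step 4: Compare |C| = 1188181 to 1498368: satisfied.
The claimed |C| lies below the Hamming bound.


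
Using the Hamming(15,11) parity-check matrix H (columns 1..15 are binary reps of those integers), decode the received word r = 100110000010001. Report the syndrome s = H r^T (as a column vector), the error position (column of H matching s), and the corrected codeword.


s = (0, 1, 0, 0)^T, error position = 4, corrected codeword c = 100010000010001

Compute s = H r^T mod 2 one row at a time:
  s_1 = 0 + 0 + 0 + 1 + 0 + 0 + 0 + 1 = 2 ≡ 0 (mod 2).
  s_2 = 1 + 1 + 0 + 0 + 0 + 0 + 0 + 1 = 3 ≡ 1 (mod 2).
  s_3 = 0 + 0 + 0 + 0 + 0 + 1 + 0 + 1 = 2 ≡ 0 (mod 2).
  s_4 = 1 + 0 + 1 + 0 + 0 + 1 + 0 + 1 = 4 ≡ 0 (mod 2).
s = (0, 1, 0, 0)^T — this equals column 4 of H (binary 0100), so error is at position 4.
Correct: flip bit 4 of r = 100110000010001 to get c = 100010000010001.


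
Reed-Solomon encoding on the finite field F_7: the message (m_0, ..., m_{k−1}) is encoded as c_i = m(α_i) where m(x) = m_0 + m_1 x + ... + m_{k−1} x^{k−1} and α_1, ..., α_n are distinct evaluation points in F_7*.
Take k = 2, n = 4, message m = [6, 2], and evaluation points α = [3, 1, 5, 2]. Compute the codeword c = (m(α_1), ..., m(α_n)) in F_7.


c = [5, 1, 2, 3]

Message polynomial: m(x) = 6 + 2·x (mod 7).
For each evaluation point α_i, compute m(α_i) mod 7:
  α_1 = 3: Horner steps 2 → 5, so m(3) = 5.
  α_2 = 1: Horner steps 2 → 1, so m(1) = 1.
  α_3 = 5: Horner steps 2 → 2, so m(5) = 2.
  α_4 = 2: Horner steps 2 → 3, so m(2) = 3.
Codeword c = [5, 1, 2, 3] ∈ F_7^4.


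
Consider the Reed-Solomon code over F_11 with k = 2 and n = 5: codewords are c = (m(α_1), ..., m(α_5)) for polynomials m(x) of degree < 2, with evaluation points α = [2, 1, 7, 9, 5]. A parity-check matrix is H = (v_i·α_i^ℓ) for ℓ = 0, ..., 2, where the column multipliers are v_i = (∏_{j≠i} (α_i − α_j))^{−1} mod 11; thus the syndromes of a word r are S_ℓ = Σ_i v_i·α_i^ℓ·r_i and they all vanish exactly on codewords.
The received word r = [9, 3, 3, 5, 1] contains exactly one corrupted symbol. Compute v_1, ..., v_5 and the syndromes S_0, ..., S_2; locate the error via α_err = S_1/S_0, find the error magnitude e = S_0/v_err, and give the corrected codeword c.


S = (10, 10, 10), error at position 2, error magnitude e = 6, c = [9, 8, 3, 5, 1].

Step 1: column multipliers v_i = (∏_{j≠i}(α_i − α_j))^{−1} mod 11.
  i = 1 (α = 2): (2−1)(2−7)(2−9)(2−5) = 1·(−5)·(−7)·(−3) = −105 ≡ 5, so v_1 = 5^{−1} = 9 (mod 11).
  i = 2 (α = 1): (1−2)(1−7)(1−9)(1−5) = (−1)·(−6)·(−8)·(−4) = 192 ≡ 5, so v_2 = 5^{−1} = 9 (mod 11).
  i = 3 (α = 7): (7−2)(7−1)(7−9)(7−5) = 5·6·(−2)·2 = −120 ≡ 1, so v_3 = 1^{−1} = 1 (mod 11).
  i = 4 (α = 9): (9−2)(9−1)(9−7)(9−5) = 7·8·2·4 = 448 ≡ 8, so v_4 = 8^{−1} = 7 (mod 11).
  i = 5 (α = 5): (5−2)(5−1)(5−7)(5−9) = 3·4·(−2)·(−4) = 96 ≡ 8, so v_5 = 8^{−1} = 7 (mod 11).
  v = [9, 9, 1, 7, 7].
Step 2: syndromes of r = [9, 3, 3, 5, 1] (all sums mod 11).
  S_0 = Σ v_i r_i = 9·9 + 9·3 + 1·3 + 7·5 + 7·1 = 153 ≡ 10.
  S_1 = Σ v_i α_i r_i = 9·2·9 + 9·1·3 + 1·7·3 + 7·9·5 + 7·5·1 = 560 ≡ 10.
  α_i^2 mod 11 = [4, 1, 5, 4, 3].
  S_2 = Σ v_i α_i^2 r_i = 9·4·9 + 9·1·3 + 1·5·3 + 7·4·5 + 7·3·1 = 527 ≡ 10.
  S = (10, 10, 10) ≠ 0, so r is not a codeword (an error is present).
Step 3: locate the error. For a single error e at position i, S_ℓ = v_i·e·α_i^ℓ, so α_err = S_1/S_0.
  S_0^{−1} = 10^{−1} = 10 (mod 11), so α_err = 10·10 = 100 ≡ 1 = α_2. Error position i = 2.
  Consistency check: S_2/S_1 = 10·10 = 100 ≡ 1 = α_err ✓ (single-error assumption holds).
Step 4: error magnitude e = S_0/v_2 = S_0·∏_{j≠2}(α_2 − α_j) = 10·5 = 50 ≡ 6 (mod 11).
Step 5: correct position 2: c_2 = r_2 − e = 3 − 6 ≡ 8 (mod 11). Hence c = [9, 8, 3, 5, 1].
  Check: interpolating c through the α_i gives m(x) = 7 + 1·x (degree < 2) with m(α_i) = c_i for every i, so c is indeed a codeword.


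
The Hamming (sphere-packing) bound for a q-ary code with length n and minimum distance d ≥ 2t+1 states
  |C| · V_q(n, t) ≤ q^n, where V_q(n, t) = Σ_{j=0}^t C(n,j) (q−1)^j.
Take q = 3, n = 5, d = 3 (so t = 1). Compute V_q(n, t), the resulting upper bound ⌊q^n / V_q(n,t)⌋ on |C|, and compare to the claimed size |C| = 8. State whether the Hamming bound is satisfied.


V_q(n, t) = 11, q^n = 243, Hamming bound = 22, |C| = 8 ≤ bound (satisfied).

Step 1: Compute V_q(n, t) = Σ_{j=0}^1 C(n, j) (q−1)^j.
  j = 0: C(5,0)·(2)^0 = 1·1 = 1.
  j = 1: C(5,1)·(2)^1 = 5·2 = 10.
  V_q(n, t) = 1 + 10 = 11.
Step 2: q^n = 3^5 = 243.
Step 3: Hamming bound ⌊q^n / V_q(n,t)⌋ = ⌊243/11⌋ = 22.
Step 4: Compare |C| = 8 to 22: satisfied.
The claimed |C| lies below the Hamming bound.


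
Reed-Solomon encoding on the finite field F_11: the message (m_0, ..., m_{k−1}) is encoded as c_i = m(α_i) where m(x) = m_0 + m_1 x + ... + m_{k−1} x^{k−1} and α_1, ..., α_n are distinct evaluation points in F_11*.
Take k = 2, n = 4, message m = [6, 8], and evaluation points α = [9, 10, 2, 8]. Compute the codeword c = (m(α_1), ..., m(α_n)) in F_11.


c = [1, 9, 0, 4]

Message polynomial: m(x) = 6 + 8·x (mod 11).
For each evaluation point α_i, compute m(α_i) mod 11:
  α_1 = 9: Horner steps 8 → 1, so m(9) = 1.
  α_2 = 10: Horner steps 8 → 9, so m(10) = 9.
  α_3 = 2: Horner steps 8 → 0, so m(2) = 0.
  α_4 = 8: Horner steps 8 → 4, so m(8) = 4.
Codeword c = [1, 9, 0, 4] ∈ F_11^4.


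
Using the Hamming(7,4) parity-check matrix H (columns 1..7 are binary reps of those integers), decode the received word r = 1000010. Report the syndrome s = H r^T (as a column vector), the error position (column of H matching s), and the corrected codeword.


s = (1, 1, 1)^T, error position = 7, corrected codeword c = 1000011

Compute s = H r^T mod 2 one row at a time:
  s_1 = 0 + 0 + 1 + 0 = 1 ≡ 1 (mod 2).
  s_2 = 0 + 0 + 1 + 0 = 1 ≡ 1 (mod 2).
  s_3 = 1 + 0 + 0 + 0 = 1 ≡ 1 (mod 2).
s = (1, 1, 1)^T — this equals column 7 of H (binary 111), so error is at position 7.
Correct: flip bit 7 of r = 1000010 to get c = 1000011.


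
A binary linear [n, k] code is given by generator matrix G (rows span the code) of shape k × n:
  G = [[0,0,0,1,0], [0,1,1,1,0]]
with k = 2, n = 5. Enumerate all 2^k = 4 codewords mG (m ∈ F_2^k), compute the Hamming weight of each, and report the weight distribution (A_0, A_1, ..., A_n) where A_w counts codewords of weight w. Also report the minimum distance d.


Weight distribution: A_0 = 1, A_1 = 1, A_2 = 1, A_3 = 1. Minimum distance d = 1.

Enumerate all 2^2 = 4 messages m ∈ F_2^2.
For each, compute codeword c = mG in F_2^5, then tally its weight.
  m = 00 → c = 00000, weight = 0.
  m = 10 → c = 00010, weight = 1.
  m = 01 → c = 01110, weight = 3.
  m = 11 → c = 01100, weight = 2.
Tally weights:
  weight 0: 1 codewords.
  weight 1: 1 codewords.
  weight 2: 1 codewords.
  weight 3: 1 codewords.
Minimum distance d = smallest w > 0 with A_w > 0 = 1.
Sanity: Σ A_w = 4 = 2^2 = 4 ✓.


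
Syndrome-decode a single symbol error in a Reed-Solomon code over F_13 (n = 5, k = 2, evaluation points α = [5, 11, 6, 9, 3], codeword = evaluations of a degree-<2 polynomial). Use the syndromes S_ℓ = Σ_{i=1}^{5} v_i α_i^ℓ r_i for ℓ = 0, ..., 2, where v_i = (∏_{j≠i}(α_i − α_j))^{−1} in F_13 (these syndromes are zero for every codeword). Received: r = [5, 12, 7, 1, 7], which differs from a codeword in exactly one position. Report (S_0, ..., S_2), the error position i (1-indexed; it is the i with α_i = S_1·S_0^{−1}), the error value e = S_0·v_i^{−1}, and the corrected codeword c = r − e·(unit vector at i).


S = (7, 3, 5), error at position 3, error magnitude e = 3, c = [5, 12, 4, 1, 7].

Step 1: column multipliers v_i = (∏_{j≠i}(α_i − α_j))^{−1} mod 13.
  i = 1 (α = 5): (5−11)(5−6)(5−9)(5−3) = (−6)·(−1)·(−4)·2 = −48 ≡ 4, so v_1 = 4^{−1} = 10 (mod 13).
  i = 2 (α = 11): (11−5)(11−6)(11−9)(11−3) = 6·5·2·8 = 480 ≡ 12, so v_2 = 12^{−1} = 12 (mod 13).
  i = 3 (α = 6): (6−5)(6−11)(6−9)(6−3) = 1·(−5)·(−3)·3 = 45 ≡ 6, so v_3 = 6^{−1} = 11 (mod 13).
  i = 4 (α = 9): (9−5)(9−11)(9−6)(9−3) = 4·(−2)·3·6 = −144 ≡ 12, so v_4 = 12^{−1} = 12 (mod 13).
  i = 5 (α = 3): (3−5)(3−11)(3−6)(3−9) = (−2)·(−8)·(−3)·(−6) = 288 ≡ 2, so v_5 = 2^{−1} = 7 (mod 13).
  v = [10, 12, 11, 12, 7].
Step 2: syndromes of r = [5, 12, 7, 1, 7] (all sums mod 13).
  S_0 = Σ v_i r_i = 10·5 + 12·12 + 11·7 + 12·1 + 7·7 = 332 ≡ 7.
  S_1 = Σ v_i α_i r_i = 10·5·5 + 12·11·12 + 11·6·7 + 12·9·1 + 7·3·7 = 2551 ≡ 3.
  α_i^2 mod 13 = [12, 4, 10, 3, 9].
  S_2 = Σ v_i α_i^2 r_i = 10·12·5 + 12·4·12 + 11·10·7 + 12·3·1 + 7·9·7 = 2423 ≡ 5.
  S = (7, 3, 5) ≠ 0, so r is not a codeword (an error is present).
Step 3: locate the error. For a single error e at position i, S_ℓ = v_i·e·α_i^ℓ, so α_err = S_1/S_0.
  S_0^{−1} = 7^{−1} = 2 (mod 13), so α_err = 3·2 = 6 ≡ 6 = α_3. Error position i = 3.
  Consistency check: S_2/S_1 = 5·9 = 45 ≡ 6 = α_err ✓ (single-error assumption holds).
Step 4: error magnitude e = S_0/v_3 = S_0·∏_{j≠3}(α_3 − α_j) = 7·6 = 42 ≡ 3 (mod 13).
Step 5: correct position 3: c_3 = r_3 − e = 7 − 3 ≡ 4 (mod 13). Hence c = [5, 12, 4, 1, 7].
  Check: interpolating c through the α_i gives m(x) = 10 + 12·x (degree < 2) with m(α_i) = c_i for every i, so c is indeed a codeword.


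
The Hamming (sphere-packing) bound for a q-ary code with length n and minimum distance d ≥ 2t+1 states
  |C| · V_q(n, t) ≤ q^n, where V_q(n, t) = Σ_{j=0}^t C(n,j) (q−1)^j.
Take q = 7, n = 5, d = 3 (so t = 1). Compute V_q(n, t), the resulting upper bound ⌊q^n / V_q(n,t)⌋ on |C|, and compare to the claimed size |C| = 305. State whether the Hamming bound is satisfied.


V_q(n, t) = 31, q^n = 16807, Hamming bound = 542, |C| = 305 ≤ bound (satisfied).

Step 1: Compute V_q(n, t) = Σ_{j=0}^1 C(n, j) (q−1)^j.
  j = 0: C(5,0)·(6)^0 = 1·1 = 1.
  j = 1: C(5,1)·(6)^1 = 5·6 = 30.
  V_q(n, t) = 1 + 30 = 31.
Step 2: q^n = 7^5 = 16807.
Step 3: Hamming bound ⌊q^n / V_q(n,t)⌋ = ⌊16807/31⌋ = 542.
Step 4: Compare |C| = 305 to 542: satisfied.
The claimed |C| lies below the Hamming bound.


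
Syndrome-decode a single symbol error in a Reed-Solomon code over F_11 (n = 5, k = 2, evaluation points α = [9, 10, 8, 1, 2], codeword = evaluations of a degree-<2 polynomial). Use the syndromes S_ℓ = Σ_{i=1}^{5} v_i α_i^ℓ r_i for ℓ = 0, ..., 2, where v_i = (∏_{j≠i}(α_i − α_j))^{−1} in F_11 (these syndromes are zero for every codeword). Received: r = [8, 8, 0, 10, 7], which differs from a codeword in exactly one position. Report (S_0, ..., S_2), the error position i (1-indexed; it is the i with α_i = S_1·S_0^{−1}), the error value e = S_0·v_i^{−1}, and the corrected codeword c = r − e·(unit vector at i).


S = (3, 8, 3), error at position 2, error magnitude e = 3, c = [8, 5, 0, 10, 7].

Step 1: column multipliers v_i = (∏_{j≠i}(α_i − α_j))^{−1} mod 11.
  i = 1 (α = 9): (9−10)(9−8)(9−1)(9−2) = (−1)·1·8·7 = −56 ≡ 10, so v_1 = 10^{−1} = 10 (mod 11).
  i = 2 (α = 10): (10−9)(10−8)(10−1)(10−2) = 1·2·9·8 = 144 ≡ 1, so v_2 = 1^{−1} = 1 (mod 11).
  i = 3 (α = 8): (8−9)(8−10)(8−1)(8−2) = (−1)·(−2)·7·6 = 84 ≡ 7, so v_3 = 7^{−1} = 8 (mod 11).
  i = 4 (α = 1): (1−9)(1−10)(1−8)(1−2) = (−8)·(−9)·(−7)·(−1) = 504 ≡ 9, so v_4 = 9^{−1} = 5 (mod 11).
  i = 5 (α = 2): (2−9)(2−10)(2−8)(2−1) = (−7)·(−8)·(−6)·1 = −336 ≡ 5, so v_5 = 5^{−1} = 9 (mod 11).
  v = [10, 1, 8, 5, 9].
Step 2: syndromes of r = [8, 8, 0, 10, 7] (all sums mod 11).
  S_0 = Σ v_i r_i = 10·8 + 1·8 + 8·0 + 5·10 + 9·7 = 201 ≡ 3.
  S_1 = Σ v_i α_i r_i = 10·9·8 + 1·10·8 + 8·8·0 + 5·1·10 + 9·2·7 = 976 ≡ 8.
  α_i^2 mod 11 = [4, 1, 9, 1, 4].
  S_2 = Σ v_i α_i^2 r_i = 10·4·8 + 1·1·8 + 8·9·0 + 5·1·10 + 9·4·7 = 630 ≡ 3.
  S = (3, 8, 3) ≠ 0, so r is not a codeword (an error is present).
Step 3: locate the error. For a single error e at position i, S_ℓ = v_i·e·α_i^ℓ, so α_err = S_1/S_0.
  S_0^{−1} = 3^{−1} = 4 (mod 11), so α_err = 8·4 = 32 ≡ 10 = α_2. Error position i = 2.
  Consistency check: S_2/S_1 = 3·7 = 21 ≡ 10 = α_err ✓ (single-error assumption holds).
Step 4: error magnitude e = S_0/v_2 = S_0·∏_{j≠2}(α_2 − α_j) = 3·1 = 3 ≡ 3 (mod 11).
Step 5: correct position 2: c_2 = r_2 − e = 8 − 3 ≡ 5 (mod 11). Hence c = [8, 5, 0, 10, 7].
  Check: interpolating c through the α_i gives m(x) = 2 + 8·x (degree < 2) with m(α_i) = c_i for every i, so c is indeed a codeword.


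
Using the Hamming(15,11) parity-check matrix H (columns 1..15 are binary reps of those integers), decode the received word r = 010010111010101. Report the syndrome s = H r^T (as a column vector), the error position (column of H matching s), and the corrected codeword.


s = (1, 0, 0, 0)^T, error position = 8, corrected codeword c = 010010101010101

Compute s = H r^T mod 2 one row at a time:
  s_1 = 1 + 1 + 0 + 1 + 0 + 1 + 0 + 1 = 5 ≡ 1 (mod 2).
  s_2 = 0 + 1 + 0 + 1 + 0 + 1 + 0 + 1 = 4 ≡ 0 (mod 2).
  s_3 = 1 + 0 + 0 + 1 + 0 + 1 + 0 + 1 = 4 ≡ 0 (mod 2).
  s_4 = 0 + 0 + 1 + 1 + 1 + 1 + 1 + 1 = 6 ≡ 0 (mod 2).
s = (1, 0, 0, 0)^T — this equals column 8 of H (binary 1000), so error is at position 8.
Correct: flip bit 8 of r = 010010111010101 to get c = 010010101010101.


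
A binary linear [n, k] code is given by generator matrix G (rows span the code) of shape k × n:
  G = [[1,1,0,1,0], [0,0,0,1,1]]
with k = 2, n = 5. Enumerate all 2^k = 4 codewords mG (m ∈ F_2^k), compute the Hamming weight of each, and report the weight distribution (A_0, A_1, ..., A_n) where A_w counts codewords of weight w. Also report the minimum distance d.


Weight distribution: A_0 = 1, A_2 = 1, A_3 = 2. Minimum distance d = 2.

Enumerate all 2^2 = 4 messages m ∈ F_2^2.
For each, compute codeword c = mG in F_2^5, then tally its weight.
  m = 00 → c = 00000, weight = 0.
  m = 10 → c = 11010, weight = 3.
  m = 01 → c = 00011, weight = 2.
  m = 11 → c = 11001, weight = 3.
Tally weights:
  weight 0: 1 codewords.
  weight 2: 1 codewords.
  weight 3: 2 codewords.
Minimum distance d = smallest w > 0 with A_w > 0 = 2.
Sanity: Σ A_w = 4 = 2^2 = 4 ✓.


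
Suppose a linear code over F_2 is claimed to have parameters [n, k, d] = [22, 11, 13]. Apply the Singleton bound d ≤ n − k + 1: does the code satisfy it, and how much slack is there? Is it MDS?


Singleton RHS = n − k + 1 = 12, slack = -1, bound violated (no such code; not MDS).

Singleton bound: d ≤ n − k + 1.
Here n = 22, k = 11, so n − k + 1 = 12.
Given d = 13, check d ≤ 12: NO.
Slack = (n − k + 1) − d = -1.
The slack is negative: d = 13 exceeds n − k + 1 = 12 by 1, so the Singleton bound is violated and no linear [22, 11, 13]_2 code can exist. In particular it is not MDS (MDS requires d = n − k + 1 exactly).
Description: the claimed parameters are [22, 11, 13]_2; such a code would be impossible (violates the Singleton bound).


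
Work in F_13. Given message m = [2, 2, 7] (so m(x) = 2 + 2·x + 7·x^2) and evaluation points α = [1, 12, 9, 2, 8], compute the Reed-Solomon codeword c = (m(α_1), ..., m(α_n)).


c = [11, 7, 2, 8, 11]

Message polynomial: m(x) = 2 + 2·x + 7·x^2 (mod 13).
For each evaluation point α_i, compute m(α_i) mod 13:
  α_1 = 1: Horner steps 7 → 9 → 11, so m(1) = 11.
  α_2 = 12: Horner steps 7 → 8 → 7, so m(12) = 7.
  α_3 = 9: Horner steps 7 → 0 → 2, so m(9) = 2.
  α_4 = 2: Horner steps 7 → 3 → 8, so m(2) = 8.
  α_5 = 8: Horner steps 7 → 6 → 11, so m(8) = 11.
Codeword c = [11, 7, 2, 8, 11] ∈ F_13^5.


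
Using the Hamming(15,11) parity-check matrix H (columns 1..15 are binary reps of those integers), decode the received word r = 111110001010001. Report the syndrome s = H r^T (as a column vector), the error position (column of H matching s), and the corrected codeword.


s = (1, 1, 0, 0)^T, error position = 12, corrected codeword c = 111110001011001

Compute s = H r^T mod 2 one row at a time:
  s_1 = 0 + 1 + 0 + 1 + 0 + 0 + 0 + 1 = 3 ≡ 1 (mod 2).
  s_2 = 1 + 1 + 0 + 0 + 0 + 0 + 0 + 1 = 3 ≡ 1 (mod 2).
  s_3 = 1 + 1 + 0 + 0 + 0 + 1 + 0 + 1 = 4 ≡ 0 (mod 2).
  s_4 = 1 + 1 + 1 + 0 + 1 + 1 + 0 + 1 = 6 ≡ 0 (mod 2).
s = (1, 1, 0, 0)^T — this equals column 12 of H (binary 1100), so error is at position 12.
Correct: flip bit 12 of r = 111110001010001 to get c = 111110001011001.


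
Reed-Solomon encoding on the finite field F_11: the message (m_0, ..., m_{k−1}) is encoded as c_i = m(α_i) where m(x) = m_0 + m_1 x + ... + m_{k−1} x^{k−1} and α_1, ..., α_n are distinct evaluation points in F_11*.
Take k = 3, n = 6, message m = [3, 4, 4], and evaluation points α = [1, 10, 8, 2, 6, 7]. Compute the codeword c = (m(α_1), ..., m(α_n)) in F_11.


c = [0, 3, 5, 5, 6, 7]

Message polynomial: m(x) = 3 + 4·x + 4·x^2 (mod 11).
For each evaluation point α_i, compute m(α_i) mod 11:
  α_1 = 1: Horner steps 4 → 8 → 0, so m(1) = 0.
  α_2 = 10: Horner steps 4 → 0 → 3, so m(10) = 3.
  α_3 = 8: Horner steps 4 → 3 → 5, so m(8) = 5.
  α_4 = 2: Horner steps 4 → 1 → 5, so m(2) = 5.
  α_5 = 6: Horner steps 4 → 6 → 6, so m(6) = 6.
  α_6 = 7: Horner steps 4 → 10 → 7, so m(7) = 7.
Codeword c = [0, 3, 5, 5, 6, 7] ∈ F_11^6.


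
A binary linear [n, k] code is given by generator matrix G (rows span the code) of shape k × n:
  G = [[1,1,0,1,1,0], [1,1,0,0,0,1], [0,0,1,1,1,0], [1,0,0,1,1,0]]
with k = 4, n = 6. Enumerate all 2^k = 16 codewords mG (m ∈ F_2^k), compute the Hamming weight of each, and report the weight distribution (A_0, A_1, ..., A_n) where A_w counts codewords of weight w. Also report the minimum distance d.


Weight distribution: A_0 = 1, A_1 = 1, A_2 = 3, A_3 = 6, A_4 = 3, A_5 = 1, A_6 = 1. Minimum distance d = 1.

Enumerate all 2^4 = 16 messages m ∈ F_2^4.
For each, compute codeword c = mG in F_2^6, then tally its weight.
  m = 0000 → c = 000000, weight = 0.
  m = 1000 → c = 110110, weight = 4.
  m = 0100 → c = 110001, weight = 3.
  m = 1100 → c = 000111, weight = 3.
  m = 0010 → c = 001110, weight = 3.
  m = 1010 → c = 111000, weight = 3.
  m = 0110 → c = 111111, weight = 6.
  m = 1110 → c = 001001, weight = 2.
  m = 0001 → c = 100110, weight = 3.
  m = 1001 → c = 010000, weight = 1.
  m = 0101 → c = 010111, weight = 4.
  m = 1101 → c = 100001, weight = 2.
  m = 0011 → c = 101000, weight = 2.
  m = 1011 → c = 011110, weight = 4.
  m = 0111 → c = 011001, weight = 3.
  m = 1111 → c = 101111, weight = 5.
Tally weights:
  weight 0: 1 codewords.
  weight 1: 1 codewords.
  weight 2: 3 codewords.
  weight 3: 6 codewords.
  weight 4: 3 codewords.
  weight 5: 1 codewords.
  weight 6: 1 codewords.
Minimum distance d = smallest w > 0 with A_w > 0 = 1.
Sanity: Σ A_w = 16 = 2^4 = 16 ✓.


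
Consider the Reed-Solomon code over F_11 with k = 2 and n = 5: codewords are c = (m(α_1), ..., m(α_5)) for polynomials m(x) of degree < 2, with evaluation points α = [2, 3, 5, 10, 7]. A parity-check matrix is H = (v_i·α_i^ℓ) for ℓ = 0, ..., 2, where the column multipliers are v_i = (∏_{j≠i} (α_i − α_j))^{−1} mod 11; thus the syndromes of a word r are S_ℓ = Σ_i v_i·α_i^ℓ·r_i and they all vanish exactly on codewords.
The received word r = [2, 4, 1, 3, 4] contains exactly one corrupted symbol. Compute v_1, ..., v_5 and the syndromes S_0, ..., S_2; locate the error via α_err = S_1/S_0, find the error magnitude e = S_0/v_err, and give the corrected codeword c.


S = (5, 4, 1), error at position 2, error magnitude e = 6, c = [2, 9, 1, 3, 4].

Step 1: column multipliers v_i = (∏_{j≠i}(α_i − α_j))^{−1} mod 11.
  i = 1 (α = 2): (2−3)(2−5)(2−10)(2−7) = (−1)·(−3)·(−8)·(−5) = 120 ≡ 10, so v_1 = 10^{−1} = 10 (mod 11).
  i = 2 (α = 3): (3−2)(3−5)(3−10)(3−7) = 1·(−2)·(−7)·(−4) = −56 ≡ 10, so v_2 = 10^{−1} = 10 (mod 11).
  i = 3 (α = 5): (5−2)(5−3)(5−10)(5−7) = 3·2·(−5)·(−2) = 60 ≡ 5, so v_3 = 5^{−1} = 9 (mod 11).
  i = 4 (α = 10): (10−2)(10−3)(10−5)(10−7) = 8·7·5·3 = 840 ≡ 4, so v_4 = 4^{−1} = 3 (mod 11).
  i = 5 (α = 7): (7−2)(7−3)(7−5)(7−10) = 5·4·2·(−3) = −120 ≡ 1, so v_5 = 1^{−1} = 1 (mod 11).
  v = [10, 10, 9, 3, 1].
Step 2: syndromes of r = [2, 4, 1, 3, 4] (all sums mod 11).
  S_0 = Σ v_i r_i = 10·2 + 10·4 + 9·1 + 3·3 + 1·4 = 82 ≡ 5.
  S_1 = Σ v_i α_i r_i = 10·2·2 + 10·3·4 + 9·5·1 + 3·10·3 + 1·7·4 = 323 ≡ 4.
  α_i^2 mod 11 = [4, 9, 3, 1, 5].
  S_2 = Σ v_i α_i^2 r_i = 10·4·2 + 10·9·4 + 9·3·1 + 3·1·3 + 1·5·4 = 496 ≡ 1.
  S = (5, 4, 1) ≠ 0, so r is not a codeword (an error is present).
Step 3: locate the error. For a single error e at position i, S_ℓ = v_i·e·α_i^ℓ, so α_err = S_1/S_0.
  S_0^{−1} = 5^{−1} = 9 (mod 11), so α_err = 4·9 = 36 ≡ 3 = α_2. Error position i = 2.
  Consistency check: S_2/S_1 = 1·3 = 3 ≡ 3 = α_err ✓ (single-error assumption holds).
Step 4: error magnitude e = S_0/v_2 = S_0·∏_{j≠2}(α_2 − α_j) = 5·10 = 50 ≡ 6 (mod 11).
Step 5: correct position 2: c_2 = r_2 − e = 4 − 6 ≡ 9 (mod 11). Hence c = [2, 9, 1, 3, 4].
  Check: interpolating c through the α_i gives m(x) = 10 + 7·x (degree < 2) with m(α_i) = c_i for every i, so c is indeed a codeword.


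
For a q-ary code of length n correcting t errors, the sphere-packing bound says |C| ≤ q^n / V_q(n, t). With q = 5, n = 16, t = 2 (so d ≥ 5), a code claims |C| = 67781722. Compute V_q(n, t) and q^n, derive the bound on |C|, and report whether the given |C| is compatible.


V_q(n, t) = 1985, q^n = 152587890625, Hamming bound = 76870473, |C| = 67781722 ≤ bound (satisfied).

Step 1: Compute V_q(n, t) = Σ_{j=0}^2 C(n, j) (q−1)^j.
  j = 0: C(16,0)·(4)^0 = 1·1 = 1.
  j = 1: C(16,1)·(4)^1 = 16·4 = 64.
  j = 2: C(16,2)·(4)^2 = 120·16 = 1920.
  V_q(n, t) = 1 + 64 + 1920 = 1985.
Step 2: q^n = 5^16 = 152587890625.
Step 3: Hamming bound ⌊q^n / V_q(n,t)⌋ = ⌊152587890625/1985⌋ = 76870473.
Step 4: Compare |C| = 67781722 to 76870473: satisfied.
The claimed |C| lies below the Hamming bound.


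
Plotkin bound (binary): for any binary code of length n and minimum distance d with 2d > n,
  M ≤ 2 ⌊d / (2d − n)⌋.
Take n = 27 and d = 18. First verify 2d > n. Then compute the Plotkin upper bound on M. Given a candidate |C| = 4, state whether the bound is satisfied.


Plotkin bound M ≤ 4; given |C| = 4 ≤ bound (satisfied).

Check applicability: 2d = 36, n = 27.
2d − n = 9 > 0, so Plotkin applies.
Compute d/(2d−n) = 18/9 ≈ 2.0000.
⌊d/(2d−n)⌋ = 2.
Plotkin bound: M ≤ 2·2 = 4.
Given |C| = 4, check: satisfied.
This |C| is at the Plotkin bound.


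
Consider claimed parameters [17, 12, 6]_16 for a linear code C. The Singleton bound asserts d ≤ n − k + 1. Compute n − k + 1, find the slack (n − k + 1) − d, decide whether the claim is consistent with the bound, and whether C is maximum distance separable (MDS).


Singleton RHS = n − k + 1 = 6, slack = 0, bound satisfied, MDS.

Singleton bound: d ≤ n − k + 1.
Here n = 17, k = 12, so n − k + 1 = 6.
Given d = 6, check d ≤ 6: YES.
Slack = (n − k + 1) − d = 0.
The code is MDS (slack = 0).
Description: the claimed parameters are [17, 12, 6]_16; such a code would be MDS (meets Singleton bound).


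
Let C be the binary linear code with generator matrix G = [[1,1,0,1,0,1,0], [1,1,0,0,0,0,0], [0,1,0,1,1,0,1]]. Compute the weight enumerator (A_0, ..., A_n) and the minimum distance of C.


Weight distribution: A_0 = 1, A_2 = 2, A_4 = 5. Minimum distance d = 2.

Enumerate all 2^3 = 8 messages m ∈ F_2^3.
For each, compute codeword c = mG in F_2^7, then tally its weight.
  m = 000 → c = 0000000, weight = 0.
  m = 100 → c = 1101010, weight = 4.
  m = 010 → c = 1100000, weight = 2.
  m = 110 → c = 0001010, weight = 2.
  m = 001 → c = 0101101, weight = 4.
  m = 101 → c = 1000111, weight = 4.
  m = 011 → c = 1001101, weight = 4.
  m = 111 → c = 0100111, weight = 4.
Tally weights:
  weight 0: 1 codewords.
  weight 2: 2 codewords.
  weight 4: 5 codewords.
Minimum distance d = smallest w > 0 with A_w > 0 = 2.
Sanity: Σ A_w = 8 = 2^3 = 8 ✓.


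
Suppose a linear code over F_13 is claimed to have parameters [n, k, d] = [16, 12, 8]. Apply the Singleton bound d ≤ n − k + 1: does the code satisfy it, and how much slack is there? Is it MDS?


Singleton RHS = n − k + 1 = 5, slack = -3, bound violated (no such code; not MDS).

Singleton bound: d ≤ n − k + 1.
Here n = 16, k = 12, so n − k + 1 = 5.
Given d = 8, check d ≤ 5: NO.
Slack = (n − k + 1) − d = -3.
The slack is negative: d = 8 exceeds n − k + 1 = 5 by 3, so the Singleton bound is violated and no linear [16, 12, 8]_13 code can exist. In particular it is not MDS (MDS requires d = n − k + 1 exactly).
Description: the claimed parameters are [16, 12, 8]_13; such a code would be impossible (violates the Singleton bound).


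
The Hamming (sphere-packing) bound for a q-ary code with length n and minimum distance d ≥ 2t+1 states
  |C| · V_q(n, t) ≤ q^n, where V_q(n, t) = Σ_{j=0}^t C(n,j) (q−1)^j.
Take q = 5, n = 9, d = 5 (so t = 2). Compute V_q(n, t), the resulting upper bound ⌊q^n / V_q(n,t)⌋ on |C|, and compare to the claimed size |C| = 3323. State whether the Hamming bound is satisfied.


V_q(n, t) = 613, q^n = 1953125, Hamming bound = 3186, |C| = 3323 > bound (violated).

Step 1: Compute V_q(n, t) = Σ_{j=0}^2 C(n, j) (q−1)^j.
  j = 0: C(9,0)·(4)^0 = 1·1 = 1.
  j = 1: C(9,1)·(4)^1 = 9·4 = 36.
  j = 2: C(9,2)·(4)^2 = 36·16 = 576.
  V_q(n, t) = 1 + 36 + 576 = 613.
Step 2: q^n = 5^9 = 1953125.
Step 3: Hamming bound ⌊q^n / V_q(n,t)⌋ = ⌊1953125/613⌋ = 3186.
Step 4: Compare |C| = 3323 to 3186: violated.
The claimed |C| lies above the Hamming bound, so no 5-ary code of length 9 with d ≥ 5 can have 3323 codewords.


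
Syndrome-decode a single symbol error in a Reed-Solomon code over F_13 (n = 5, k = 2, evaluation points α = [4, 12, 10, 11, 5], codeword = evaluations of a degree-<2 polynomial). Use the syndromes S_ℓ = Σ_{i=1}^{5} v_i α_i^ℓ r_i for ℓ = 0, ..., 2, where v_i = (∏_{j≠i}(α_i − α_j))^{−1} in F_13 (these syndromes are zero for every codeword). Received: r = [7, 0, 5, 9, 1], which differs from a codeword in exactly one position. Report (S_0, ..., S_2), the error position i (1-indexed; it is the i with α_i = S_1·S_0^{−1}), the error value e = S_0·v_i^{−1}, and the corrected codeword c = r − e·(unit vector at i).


S = (5, 12, 8), error at position 5, error magnitude e = 3, c = [7, 0, 5, 9, 11].

Step 1: column multipliers v_i = (∏_{j≠i}(α_i − α_j))^{−1} mod 13.
  i = 1 (α = 4): (4−12)(4−10)(4−11)(4−5) = (−8)·(−6)·(−7)·(−1) = 336 ≡ 11, so v_1 = 11^{−1} = 6 (mod 13).
  i = 2 (α = 12): (12−4)(12−10)(12−11)(12−5) = 8·2·1·7 = 112 ≡ 8, so v_2 = 8^{−1} = 5 (mod 13).
  i = 3 (α = 10): (10−4)(10−12)(10−11)(10−5) = 6·(−2)·(−1)·5 = 60 ≡ 8, so v_3 = 8^{−1} = 5 (mod 13).
  i = 4 (α = 11): (11−4)(11−12)(11−10)(11−5) = 7·(−1)·1·6 = −42 ≡ 10, so v_4 = 10^{−1} = 4 (mod 13).
  i = 5 (α = 5): (5−4)(5−12)(5−10)(5−11) = 1·(−7)·(−5)·(−6) = −210 ≡ 11, so v_5 = 11^{−1} = 6 (mod 13).
  v = [6, 5, 5, 4, 6].
Step 2: syndromes of r = [7, 0, 5, 9, 1] (all sums mod 13).
  S_0 = Σ v_i r_i = 6·7 + 5·0 + 5·5 + 4·9 + 6·1 = 109 ≡ 5.
  S_1 = Σ v_i α_i r_i = 6·4·7 + 5·12·0 + 5·10·5 + 4·11·9 + 6·5·1 = 844 ≡ 12.
  α_i^2 mod 13 = [3, 1, 9, 4, 12].
  S_2 = Σ v_i α_i^2 r_i = 6·3·7 + 5·1·0 + 5·9·5 + 4·4·9 + 6·12·1 = 567 ≡ 8.
  S = (5, 12, 8) ≠ 0, so r is not a codeword (an error is present).
Step 3: locate the error. For a single error e at position i, S_ℓ = v_i·e·α_i^ℓ, so α_err = S_1/S_0.
  S_0^{−1} = 5^{−1} = 8 (mod 13), so α_err = 12·8 = 96 ≡ 5 = α_5. Error position i = 5.
  Consistency check: S_2/S_1 = 8·12 = 96 ≡ 5 = α_err ✓ (single-error assumption holds).
Step 4: error magnitude e = S_0/v_5 = S_0·∏_{j≠5}(α_5 − α_j) = 5·11 = 55 ≡ 3 (mod 13).
Step 5: correct position 5: c_5 = r_5 − e = 1 − 3 ≡ 11 (mod 13). Hence c = [7, 0, 5, 9, 11].
  Check: interpolating c through the α_i gives m(x) = 4 + 4·x (degree < 2) with m(α_i) = c_i for every i, so c is indeed a codeword.


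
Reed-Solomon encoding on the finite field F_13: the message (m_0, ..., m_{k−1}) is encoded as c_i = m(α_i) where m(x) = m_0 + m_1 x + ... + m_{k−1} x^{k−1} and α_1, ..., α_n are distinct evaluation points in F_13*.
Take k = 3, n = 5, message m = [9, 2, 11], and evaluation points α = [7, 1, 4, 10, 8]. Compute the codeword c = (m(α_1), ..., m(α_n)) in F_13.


c = [3, 9, 11, 11, 1]

Message polynomial: m(x) = 9 + 2·x + 11·x^2 (mod 13).
For each evaluation point α_i, compute m(α_i) mod 13:
  α_1 = 7: Horner steps 11 → 1 → 3, so m(7) = 3.
  α_2 = 1: Horner steps 11 → 0 → 9, so m(1) = 9.
  α_3 = 4: Horner steps 11 → 7 → 11, so m(4) = 11.
  α_4 = 10: Horner steps 11 → 8 → 11, so m(10) = 11.
  α_5 = 8: Horner steps 11 → 12 → 1, so m(8) = 1.
Codeword c = [3, 9, 11, 11, 1] ∈ F_13^5.


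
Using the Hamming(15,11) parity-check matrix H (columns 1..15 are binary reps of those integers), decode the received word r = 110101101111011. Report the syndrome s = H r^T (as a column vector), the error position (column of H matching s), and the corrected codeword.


s = (0, 0, 1, 1)^T, error position = 3, corrected codeword c = 111101101111011

Compute s = H r^T mod 2 one row at a time:
  s_1 = 0 + 1 + 1 + 1 + 1 + 0 + 1 + 1 = 6 ≡ 0 (mod 2).
  s_2 = 1 + 0 + 1 + 1 + 1 + 0 + 1 + 1 = 6 ≡ 0 (mod 2).
  s_3 = 1 + 0 + 1 + 1 + 1 + 1 + 1 + 1 = 7 ≡ 1 (mod 2).
  s_4 = 1 + 0 + 0 + 1 + 1 + 1 + 0 + 1 = 5 ≡ 1 (mod 2).
s = (0, 0, 1, 1)^T — this equals column 3 of H (binary 0011), so error is at position 3.
Correct: flip bit 3 of r = 110101101111011 to get c = 111101101111011.


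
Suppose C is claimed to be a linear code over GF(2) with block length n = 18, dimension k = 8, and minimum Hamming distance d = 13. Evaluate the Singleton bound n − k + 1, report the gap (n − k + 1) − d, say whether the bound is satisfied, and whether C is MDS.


Singleton RHS = n − k + 1 = 11, slack = -2, bound violated (no such code; not MDS).

Singleton bound: d ≤ n − k + 1.
Here n = 18, k = 8, so n − k + 1 = 11.
Given d = 13, check d ≤ 11: NO.
Slack = (n − k + 1) − d = -2.
The slack is negative: d = 13 exceeds n − k + 1 = 11 by 2, so the Singleton bound is violated and no linear [18, 8, 13]_2 code can exist. In particular it is not MDS (MDS requires d = n − k + 1 exactly).
Description: the claimed parameters are [18, 8, 13]_2; such a code would be impossible (violates the Singleton bound).


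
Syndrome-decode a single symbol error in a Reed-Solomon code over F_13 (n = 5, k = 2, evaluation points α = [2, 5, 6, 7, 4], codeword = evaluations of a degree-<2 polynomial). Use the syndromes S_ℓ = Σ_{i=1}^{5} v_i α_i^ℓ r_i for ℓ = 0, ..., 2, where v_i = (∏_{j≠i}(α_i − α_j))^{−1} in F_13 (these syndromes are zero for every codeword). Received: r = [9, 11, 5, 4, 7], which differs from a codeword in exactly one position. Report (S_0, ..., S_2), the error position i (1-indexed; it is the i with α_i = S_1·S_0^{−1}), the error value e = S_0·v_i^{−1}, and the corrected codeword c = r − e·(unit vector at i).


S = (3, 2, 10), error at position 2, error magnitude e = 5, c = [9, 6, 5, 4, 7].

Step 1: column multipliers v_i = (∏_{j≠i}(α_i − α_j))^{−1} mod 13.
  i = 1 (α = 2): (2−5)(2−6)(2−7)(2−4) = (−3)·(−4)·(−5)·(−2) = 120 ≡ 3, so v_1 = 3^{−1} = 9 (mod 13).
  i = 2 (α = 5): (5−2)(5−6)(5−7)(5−4) = 3·(−1)·(−2)·1 = 6 ≡ 6, so v_2 = 6^{−1} = 11 (mod 13).
  i = 3 (α = 6): (6−2)(6−5)(6−7)(6−4) = 4·1·(−1)·2 = −8 ≡ 5, so v_3 = 5^{−1} = 8 (mod 13).
  i = 4 (α = 7): (7−2)(7−5)(7−6)(7−4) = 5·2·1·3 = 30 ≡ 4, so v_4 = 4^{−1} = 10 (mod 13).
  i = 5 (α = 4): (4−2)(4−5)(4−6)(4−7) = 2·(−1)·(−2)·(−3) = −12 ≡ 1, so v_5 = 1^{−1} = 1 (mod 13).
  v = [9, 11, 8, 10, 1].
Step 2: syndromes of r = [9, 11, 5, 4, 7] (all sums mod 13).
  S_0 = Σ v_i r_i = 9·9 + 11·11 + 8·5 + 10·4 + 1·7 = 289 ≡ 3.
  S_1 = Σ v_i α_i r_i = 9·2·9 + 11·5·11 + 8·6·5 + 10·7·4 + 1·4·7 = 1315 ≡ 2.
  α_i^2 mod 13 = [4, 12, 10, 10, 3].
  S_2 = Σ v_i α_i^2 r_i = 9·4·9 + 11·12·11 + 8·10·5 + 10·10·4 + 1·3·7 = 2597 ≡ 10.
  S = (3, 2, 10) ≠ 0, so r is not a codeword (an error is present).
Step 3: locate the error. For a single error e at position i, S_ℓ = v_i·e·α_i^ℓ, so α_err = S_1/S_0.
  S_0^{−1} = 3^{−1} = 9 (mod 13), so α_err = 2·9 = 18 ≡ 5 = α_2. Error position i = 2.
  Consistency check: S_2/S_1 = 10·7 = 70 ≡ 5 = α_err ✓ (single-error assumption holds).
Step 4: error magnitude e = S_0/v_2 = S_0·∏_{j≠2}(α_2 − α_j) = 3·6 = 18 ≡ 5 (mod 13).
Step 5: correct position 2: c_2 = r_2 − e = 11 − 5 ≡ 6 (mod 13). Hence c = [9, 6, 5, 4, 7].
  Check: interpolating c through the α_i gives m(x) = 11 + 12·x (degree < 2) with m(α_i) = c_i for every i, so c is indeed a codeword.
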